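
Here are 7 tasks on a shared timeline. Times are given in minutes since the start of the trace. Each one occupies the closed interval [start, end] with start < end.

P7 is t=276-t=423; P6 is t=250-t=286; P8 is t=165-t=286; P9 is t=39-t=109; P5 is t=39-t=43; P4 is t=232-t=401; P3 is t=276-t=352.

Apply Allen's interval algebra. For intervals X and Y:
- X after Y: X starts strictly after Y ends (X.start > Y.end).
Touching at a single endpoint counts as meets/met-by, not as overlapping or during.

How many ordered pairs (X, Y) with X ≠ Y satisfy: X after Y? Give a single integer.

10

Checking all 42 ordered pairs for relation 'after'; matching pairs in alphabetical order:
(P3, P5): P3 after P5 ✓
(P3, P9): P3 after P9 ✓
(P4, P5): P4 after P5 ✓
(P4, P9): P4 after P9 ✓
(P6, P5): P6 after P5 ✓
(P6, P9): P6 after P9 ✓
(P7, P5): P7 after P5 ✓
(P7, P9): P7 after P9 ✓
(P8, P5): P8 after P5 ✓
(P8, P9): P8 after P9 ✓
Count: 10.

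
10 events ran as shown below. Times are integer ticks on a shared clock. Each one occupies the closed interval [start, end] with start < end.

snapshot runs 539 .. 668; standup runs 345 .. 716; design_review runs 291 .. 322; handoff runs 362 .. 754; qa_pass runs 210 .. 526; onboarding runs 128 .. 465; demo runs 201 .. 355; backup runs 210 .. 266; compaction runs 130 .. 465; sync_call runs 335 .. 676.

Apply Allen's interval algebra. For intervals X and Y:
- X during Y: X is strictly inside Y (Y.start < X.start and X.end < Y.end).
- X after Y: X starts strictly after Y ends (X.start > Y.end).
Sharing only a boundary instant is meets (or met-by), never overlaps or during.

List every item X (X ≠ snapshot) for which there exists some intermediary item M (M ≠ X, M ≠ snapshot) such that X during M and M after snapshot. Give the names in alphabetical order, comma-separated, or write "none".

none

Target snapshot = [539, 668].
Intermediaries M with M after snapshot: none.
Union: none.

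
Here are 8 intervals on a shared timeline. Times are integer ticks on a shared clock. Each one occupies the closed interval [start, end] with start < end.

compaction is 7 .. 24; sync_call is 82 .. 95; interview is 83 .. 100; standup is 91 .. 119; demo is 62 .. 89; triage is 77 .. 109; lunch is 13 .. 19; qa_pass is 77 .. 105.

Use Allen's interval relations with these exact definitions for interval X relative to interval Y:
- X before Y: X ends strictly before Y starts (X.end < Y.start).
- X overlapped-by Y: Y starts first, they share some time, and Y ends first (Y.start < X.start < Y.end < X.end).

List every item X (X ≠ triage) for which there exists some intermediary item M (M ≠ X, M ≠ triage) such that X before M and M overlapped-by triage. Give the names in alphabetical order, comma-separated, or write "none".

Target triage = [77, 109].
Intermediaries M with M overlapped-by triage: standup.
Via standup — items with X before standup: compaction, demo, lunch.
Union: compaction, demo, lunch.

compaction, demo, lunch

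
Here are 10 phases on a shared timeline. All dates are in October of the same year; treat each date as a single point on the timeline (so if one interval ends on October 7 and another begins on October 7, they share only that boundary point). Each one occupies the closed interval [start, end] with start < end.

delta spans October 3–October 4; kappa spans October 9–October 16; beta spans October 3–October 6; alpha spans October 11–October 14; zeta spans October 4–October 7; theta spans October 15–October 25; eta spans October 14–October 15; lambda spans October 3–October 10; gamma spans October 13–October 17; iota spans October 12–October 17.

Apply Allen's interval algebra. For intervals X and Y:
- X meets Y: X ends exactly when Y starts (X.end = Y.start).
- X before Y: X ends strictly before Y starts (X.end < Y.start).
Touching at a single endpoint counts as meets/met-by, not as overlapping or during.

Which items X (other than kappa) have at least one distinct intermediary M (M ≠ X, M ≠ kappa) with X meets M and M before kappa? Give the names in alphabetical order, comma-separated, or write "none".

delta

Target kappa = [October 9, October 16].
Intermediaries M with M before kappa: beta, delta, zeta.
Via beta — items with X meets beta: none.
Via delta — items with X meets delta: none.
Via zeta — items with X meets zeta: delta.
Union: delta.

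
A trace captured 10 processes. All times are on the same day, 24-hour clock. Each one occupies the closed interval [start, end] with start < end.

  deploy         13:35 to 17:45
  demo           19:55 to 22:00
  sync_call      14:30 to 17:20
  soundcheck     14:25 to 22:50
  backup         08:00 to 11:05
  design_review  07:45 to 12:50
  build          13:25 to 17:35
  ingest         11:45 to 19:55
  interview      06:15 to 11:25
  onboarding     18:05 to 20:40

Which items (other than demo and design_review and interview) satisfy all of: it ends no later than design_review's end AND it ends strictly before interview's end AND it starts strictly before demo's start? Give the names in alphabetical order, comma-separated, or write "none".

backup

Conditions: its end is no later than design_review's end (X.end <= 12:50) AND its end is strictly before interview's end (X.end < 11:25) AND its start is strictly before demo's start (X.start < 19:55).
backup: end 11:05 <= 12:50? ✓; end 11:05 < 11:25? ✓; start 08:00 < 19:55? ✓ → yes.
build: end 17:35 <= 12:50? ✗; end 17:35 < 11:25? ✗; start 13:25 < 19:55? ✓ → no.
deploy: end 17:45 <= 12:50? ✗; end 17:45 < 11:25? ✗; start 13:35 < 19:55? ✓ → no.
ingest: end 19:55 <= 12:50? ✗; end 19:55 < 11:25? ✗; start 11:45 < 19:55? ✓ → no.
onboarding: end 20:40 <= 12:50? ✗; end 20:40 < 11:25? ✗; start 18:05 < 19:55? ✓ → no.
soundcheck: end 22:50 <= 12:50? ✗; end 22:50 < 11:25? ✗; start 14:25 < 19:55? ✓ → no.
sync_call: end 17:20 <= 12:50? ✗; end 17:20 < 11:25? ✗; start 14:30 < 19:55? ✓ → no.
Result: backup.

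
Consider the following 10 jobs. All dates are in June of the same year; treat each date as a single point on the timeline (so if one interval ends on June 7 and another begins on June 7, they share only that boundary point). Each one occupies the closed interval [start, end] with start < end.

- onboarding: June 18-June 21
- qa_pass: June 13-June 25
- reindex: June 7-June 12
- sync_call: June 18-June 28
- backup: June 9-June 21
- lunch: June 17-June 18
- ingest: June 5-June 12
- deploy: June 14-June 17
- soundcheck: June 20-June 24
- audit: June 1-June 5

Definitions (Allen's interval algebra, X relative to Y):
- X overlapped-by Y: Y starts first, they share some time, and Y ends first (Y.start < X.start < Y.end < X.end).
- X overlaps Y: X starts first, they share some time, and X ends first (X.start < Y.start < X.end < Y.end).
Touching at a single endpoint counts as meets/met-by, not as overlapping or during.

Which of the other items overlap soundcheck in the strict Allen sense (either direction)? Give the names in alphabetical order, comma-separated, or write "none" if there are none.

Target soundcheck = [June 20, June 24].
audit [June 1, June 5] → before → no.
backup [June 9, June 21] → overlaps → yes.
deploy [June 14, June 17] → before → no.
ingest [June 5, June 12] → before → no.
lunch [June 17, June 18] → before → no.
onboarding [June 18, June 21] → overlaps → yes.
qa_pass [June 13, June 25] → contains → no.
reindex [June 7, June 12] → before → no.
sync_call [June 18, June 28] → contains → no.
Result: backup, onboarding.

backup, onboarding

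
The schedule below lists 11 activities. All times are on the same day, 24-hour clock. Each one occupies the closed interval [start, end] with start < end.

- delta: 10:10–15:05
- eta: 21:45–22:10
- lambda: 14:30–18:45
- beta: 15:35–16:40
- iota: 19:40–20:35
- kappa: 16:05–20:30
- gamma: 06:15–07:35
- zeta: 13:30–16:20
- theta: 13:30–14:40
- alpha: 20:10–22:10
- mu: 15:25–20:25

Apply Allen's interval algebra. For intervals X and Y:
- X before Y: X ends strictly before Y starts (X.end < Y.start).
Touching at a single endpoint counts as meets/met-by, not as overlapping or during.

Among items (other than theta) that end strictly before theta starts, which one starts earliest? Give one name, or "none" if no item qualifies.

gamma

Target theta = [13:30, 14:40].
alpha [20:10, 22:10] → after → excluded.
beta [15:35, 16:40] → after → excluded.
delta [10:10, 15:05] → contains → excluded.
eta [21:45, 22:10] → after → excluded.
gamma [06:15, 07:35] → before → candidate.
iota [19:40, 20:35] → after → excluded.
kappa [16:05, 20:30] → after → excluded.
lambda [14:30, 18:45] → overlapped-by → excluded.
mu [15:25, 20:25] → after → excluded.
zeta [13:30, 16:20] → started-by → excluded.
Among candidates, earliest start is 06:15 → gamma.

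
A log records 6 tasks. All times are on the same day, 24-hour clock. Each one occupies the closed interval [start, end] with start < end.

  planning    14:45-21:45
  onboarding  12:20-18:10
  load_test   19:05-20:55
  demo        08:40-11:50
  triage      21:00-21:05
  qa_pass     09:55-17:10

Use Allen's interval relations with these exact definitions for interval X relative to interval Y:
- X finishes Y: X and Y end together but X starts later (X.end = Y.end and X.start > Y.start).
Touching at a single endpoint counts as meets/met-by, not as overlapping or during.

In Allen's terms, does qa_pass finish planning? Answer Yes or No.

No

qa_pass = [09:55, 17:10], planning = [14:45, 21:45].
Actual relation of qa_pass to planning: overlaps.
Asked whether 'finishes' holds → No.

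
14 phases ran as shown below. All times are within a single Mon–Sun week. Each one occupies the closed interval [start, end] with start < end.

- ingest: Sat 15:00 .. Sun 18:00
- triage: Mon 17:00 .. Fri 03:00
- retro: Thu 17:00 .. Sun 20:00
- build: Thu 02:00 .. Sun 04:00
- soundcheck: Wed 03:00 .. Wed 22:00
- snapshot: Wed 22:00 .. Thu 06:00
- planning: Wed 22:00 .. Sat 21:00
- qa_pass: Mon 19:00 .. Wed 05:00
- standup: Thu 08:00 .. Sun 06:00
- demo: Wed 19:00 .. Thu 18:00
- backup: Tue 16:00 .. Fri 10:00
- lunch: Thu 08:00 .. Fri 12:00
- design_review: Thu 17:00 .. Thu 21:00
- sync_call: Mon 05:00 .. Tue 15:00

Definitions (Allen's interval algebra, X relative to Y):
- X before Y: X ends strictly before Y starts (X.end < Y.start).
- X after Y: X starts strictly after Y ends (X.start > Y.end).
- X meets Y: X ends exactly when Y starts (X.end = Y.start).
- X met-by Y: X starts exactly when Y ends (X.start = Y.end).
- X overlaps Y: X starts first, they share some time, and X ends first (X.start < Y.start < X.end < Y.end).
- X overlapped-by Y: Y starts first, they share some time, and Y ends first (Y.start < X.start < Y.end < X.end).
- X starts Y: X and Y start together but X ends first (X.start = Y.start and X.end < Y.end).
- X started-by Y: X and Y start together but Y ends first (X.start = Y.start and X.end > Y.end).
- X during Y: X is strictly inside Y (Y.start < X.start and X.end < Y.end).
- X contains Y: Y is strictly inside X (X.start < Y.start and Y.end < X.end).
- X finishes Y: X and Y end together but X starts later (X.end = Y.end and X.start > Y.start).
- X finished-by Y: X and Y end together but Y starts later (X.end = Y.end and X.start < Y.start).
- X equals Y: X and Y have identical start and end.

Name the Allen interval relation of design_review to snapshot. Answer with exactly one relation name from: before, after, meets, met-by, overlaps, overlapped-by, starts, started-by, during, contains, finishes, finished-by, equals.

after

design_review = [Thu 17:00, Thu 21:00]; snapshot = [Wed 22:00, Thu 06:00].
Compare endpoints: design_review.start > snapshot.start, design_review.start > snapshot.end, design_review.end > snapshot.start, design_review.end > snapshot.end.
That pattern is 'after'.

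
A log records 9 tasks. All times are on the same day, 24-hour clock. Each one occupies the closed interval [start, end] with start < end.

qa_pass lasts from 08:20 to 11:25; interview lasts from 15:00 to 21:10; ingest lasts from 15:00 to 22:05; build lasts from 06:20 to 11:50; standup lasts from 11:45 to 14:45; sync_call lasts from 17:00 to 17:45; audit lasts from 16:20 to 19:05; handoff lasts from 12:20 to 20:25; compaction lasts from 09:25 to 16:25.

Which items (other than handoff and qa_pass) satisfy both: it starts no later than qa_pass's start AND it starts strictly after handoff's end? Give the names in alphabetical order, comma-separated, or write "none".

Conditions: its start is no later than qa_pass's start (X.start <= 08:20) AND its start is strictly after handoff's end (X.start > 20:25).
audit: start 16:20 <= 08:20? ✗; start 16:20 > 20:25? ✗ → no.
build: start 06:20 <= 08:20? ✓; start 06:20 > 20:25? ✗ → no.
compaction: start 09:25 <= 08:20? ✗; start 09:25 > 20:25? ✗ → no.
ingest: start 15:00 <= 08:20? ✗; start 15:00 > 20:25? ✗ → no.
interview: start 15:00 <= 08:20? ✗; start 15:00 > 20:25? ✗ → no.
standup: start 11:45 <= 08:20? ✗; start 11:45 > 20:25? ✗ → no.
sync_call: start 17:00 <= 08:20? ✗; start 17:00 > 20:25? ✗ → no.
Result: none.

none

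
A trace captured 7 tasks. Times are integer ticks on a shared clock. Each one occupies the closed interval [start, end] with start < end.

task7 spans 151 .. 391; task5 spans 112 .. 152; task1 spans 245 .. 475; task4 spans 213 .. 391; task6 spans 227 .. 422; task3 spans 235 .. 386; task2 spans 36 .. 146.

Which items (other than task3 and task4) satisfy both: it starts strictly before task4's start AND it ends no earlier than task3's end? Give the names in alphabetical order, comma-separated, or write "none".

Conditions: its start is strictly before task4's start (X.start < 213) AND its end is no earlier than task3's end (X.end >= 386).
task1: start 245 < 213? ✗; end 475 >= 386? ✓ → no.
task2: start 36 < 213? ✓; end 146 >= 386? ✗ → no.
task5: start 112 < 213? ✓; end 152 >= 386? ✗ → no.
task6: start 227 < 213? ✗; end 422 >= 386? ✓ → no.
task7: start 151 < 213? ✓; end 391 >= 386? ✓ → yes.
Result: task7.

task7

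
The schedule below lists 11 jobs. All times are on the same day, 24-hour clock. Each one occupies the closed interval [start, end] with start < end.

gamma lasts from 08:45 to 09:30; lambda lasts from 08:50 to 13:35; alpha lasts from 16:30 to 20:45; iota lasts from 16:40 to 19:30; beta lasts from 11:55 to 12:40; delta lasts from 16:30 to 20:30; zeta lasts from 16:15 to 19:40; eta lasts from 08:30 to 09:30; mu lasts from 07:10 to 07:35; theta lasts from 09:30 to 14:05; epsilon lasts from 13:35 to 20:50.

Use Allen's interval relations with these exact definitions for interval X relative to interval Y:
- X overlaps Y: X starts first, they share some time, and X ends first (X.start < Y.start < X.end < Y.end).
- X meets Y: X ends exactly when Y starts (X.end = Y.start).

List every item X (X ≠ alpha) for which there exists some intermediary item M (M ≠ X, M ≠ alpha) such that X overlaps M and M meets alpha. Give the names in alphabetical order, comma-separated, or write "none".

none

Target alpha = [16:30, 20:45].
Intermediaries M with M meets alpha: none.
Union: none.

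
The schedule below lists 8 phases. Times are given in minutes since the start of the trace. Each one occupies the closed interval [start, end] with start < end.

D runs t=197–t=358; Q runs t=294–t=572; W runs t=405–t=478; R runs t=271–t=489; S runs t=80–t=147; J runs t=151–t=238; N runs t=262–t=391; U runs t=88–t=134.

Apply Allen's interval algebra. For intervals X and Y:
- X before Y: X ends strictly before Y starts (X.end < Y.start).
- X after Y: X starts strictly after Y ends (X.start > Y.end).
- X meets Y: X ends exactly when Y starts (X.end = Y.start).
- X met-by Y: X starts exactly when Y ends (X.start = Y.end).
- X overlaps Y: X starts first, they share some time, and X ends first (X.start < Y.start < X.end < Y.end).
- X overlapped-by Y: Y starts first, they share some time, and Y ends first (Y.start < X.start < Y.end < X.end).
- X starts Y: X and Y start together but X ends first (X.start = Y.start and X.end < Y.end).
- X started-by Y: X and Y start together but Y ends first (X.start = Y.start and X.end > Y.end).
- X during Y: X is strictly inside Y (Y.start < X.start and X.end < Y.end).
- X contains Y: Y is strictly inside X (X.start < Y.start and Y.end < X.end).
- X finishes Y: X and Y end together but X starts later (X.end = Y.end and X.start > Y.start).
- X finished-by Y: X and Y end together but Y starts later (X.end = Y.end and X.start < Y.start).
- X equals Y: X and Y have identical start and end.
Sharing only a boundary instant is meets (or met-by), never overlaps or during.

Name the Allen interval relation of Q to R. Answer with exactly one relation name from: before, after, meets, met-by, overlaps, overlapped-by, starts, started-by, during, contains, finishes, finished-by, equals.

Q = [t=294, t=572]; R = [t=271, t=489].
Compare endpoints: Q.start > R.start, Q.start < R.end, Q.end > R.start, Q.end > R.end.
That pattern is 'overlapped-by'.

overlapped-by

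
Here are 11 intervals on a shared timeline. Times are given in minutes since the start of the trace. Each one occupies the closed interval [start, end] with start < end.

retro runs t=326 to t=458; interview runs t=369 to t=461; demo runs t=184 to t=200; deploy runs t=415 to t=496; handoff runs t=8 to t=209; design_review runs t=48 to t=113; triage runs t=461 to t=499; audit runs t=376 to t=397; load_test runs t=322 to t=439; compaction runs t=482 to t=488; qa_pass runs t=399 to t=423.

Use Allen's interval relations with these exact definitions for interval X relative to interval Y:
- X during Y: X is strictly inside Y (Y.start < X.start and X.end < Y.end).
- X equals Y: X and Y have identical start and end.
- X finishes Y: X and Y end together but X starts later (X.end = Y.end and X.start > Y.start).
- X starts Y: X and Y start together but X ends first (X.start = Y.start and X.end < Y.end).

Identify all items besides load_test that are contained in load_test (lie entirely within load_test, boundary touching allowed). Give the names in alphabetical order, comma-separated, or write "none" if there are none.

Target load_test = [t=322, t=439].
audit [t=376, t=397] → during → yes.
compaction [t=482, t=488] → after → no.
demo [t=184, t=200] → before → no.
deploy [t=415, t=496] → overlapped-by → no.
design_review [t=48, t=113] → before → no.
handoff [t=8, t=209] → before → no.
interview [t=369, t=461] → overlapped-by → no.
qa_pass [t=399, t=423] → during → yes.
retro [t=326, t=458] → overlapped-by → no.
triage [t=461, t=499] → after → no.
Result: audit, qa_pass.

audit, qa_pass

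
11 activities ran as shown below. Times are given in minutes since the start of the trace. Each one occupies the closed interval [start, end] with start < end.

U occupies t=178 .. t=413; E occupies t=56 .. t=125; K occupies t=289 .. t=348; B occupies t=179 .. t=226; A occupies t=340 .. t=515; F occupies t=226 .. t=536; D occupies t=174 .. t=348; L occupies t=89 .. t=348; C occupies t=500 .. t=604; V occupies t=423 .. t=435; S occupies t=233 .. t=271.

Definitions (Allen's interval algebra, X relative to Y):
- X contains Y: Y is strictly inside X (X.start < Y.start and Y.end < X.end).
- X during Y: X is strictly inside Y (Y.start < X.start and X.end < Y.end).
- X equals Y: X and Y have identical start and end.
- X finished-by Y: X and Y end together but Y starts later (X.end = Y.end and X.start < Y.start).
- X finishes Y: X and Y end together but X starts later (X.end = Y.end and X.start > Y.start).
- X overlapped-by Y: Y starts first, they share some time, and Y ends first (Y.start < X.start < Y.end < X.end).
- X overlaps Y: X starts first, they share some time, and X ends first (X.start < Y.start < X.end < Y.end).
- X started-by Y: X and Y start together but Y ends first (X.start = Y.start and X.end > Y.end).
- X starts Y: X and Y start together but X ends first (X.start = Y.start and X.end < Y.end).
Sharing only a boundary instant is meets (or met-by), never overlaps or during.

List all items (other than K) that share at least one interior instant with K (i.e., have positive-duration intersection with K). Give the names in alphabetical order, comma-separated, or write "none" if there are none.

Target K = [t=289, t=348].
A [t=340, t=515] → overlapped-by → yes.
B [t=179, t=226] → before → no.
C [t=500, t=604] → after → no.
D [t=174, t=348] → finished-by → yes.
E [t=56, t=125] → before → no.
F [t=226, t=536] → contains → yes.
L [t=89, t=348] → finished-by → yes.
S [t=233, t=271] → before → no.
U [t=178, t=413] → contains → yes.
V [t=423, t=435] → after → no.
Result: A, D, F, L, U.

A, D, F, L, U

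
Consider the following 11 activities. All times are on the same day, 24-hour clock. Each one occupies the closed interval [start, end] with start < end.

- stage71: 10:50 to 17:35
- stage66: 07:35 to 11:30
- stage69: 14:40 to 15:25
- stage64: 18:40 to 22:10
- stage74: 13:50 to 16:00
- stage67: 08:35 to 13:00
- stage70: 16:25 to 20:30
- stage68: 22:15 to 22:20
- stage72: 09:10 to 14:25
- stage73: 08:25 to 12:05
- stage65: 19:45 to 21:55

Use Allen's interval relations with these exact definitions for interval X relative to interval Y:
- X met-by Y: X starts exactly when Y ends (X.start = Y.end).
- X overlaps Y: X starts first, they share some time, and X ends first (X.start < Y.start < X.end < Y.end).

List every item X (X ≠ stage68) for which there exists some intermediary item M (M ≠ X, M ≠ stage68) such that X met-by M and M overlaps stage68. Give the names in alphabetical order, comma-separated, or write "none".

Target stage68 = [22:15, 22:20].
Intermediaries M with M overlaps stage68: none.
Union: none.

none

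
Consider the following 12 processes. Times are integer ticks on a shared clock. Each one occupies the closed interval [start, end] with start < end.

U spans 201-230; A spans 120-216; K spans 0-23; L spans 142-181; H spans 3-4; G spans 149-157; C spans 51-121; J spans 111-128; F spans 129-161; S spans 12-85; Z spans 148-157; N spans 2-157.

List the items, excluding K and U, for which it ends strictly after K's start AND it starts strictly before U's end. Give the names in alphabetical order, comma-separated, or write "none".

Conditions: its end is strictly after K's start (X.end > 0) AND its start is strictly before U's end (X.start < 230).
A: end 216 > 0? ✓; start 120 < 230? ✓ → yes.
C: end 121 > 0? ✓; start 51 < 230? ✓ → yes.
F: end 161 > 0? ✓; start 129 < 230? ✓ → yes.
G: end 157 > 0? ✓; start 149 < 230? ✓ → yes.
H: end 4 > 0? ✓; start 3 < 230? ✓ → yes.
J: end 128 > 0? ✓; start 111 < 230? ✓ → yes.
L: end 181 > 0? ✓; start 142 < 230? ✓ → yes.
N: end 157 > 0? ✓; start 2 < 230? ✓ → yes.
S: end 85 > 0? ✓; start 12 < 230? ✓ → yes.
Z: end 157 > 0? ✓; start 148 < 230? ✓ → yes.
Result: A, C, F, G, H, J, L, N, S, Z.

A, C, F, G, H, J, L, N, S, Z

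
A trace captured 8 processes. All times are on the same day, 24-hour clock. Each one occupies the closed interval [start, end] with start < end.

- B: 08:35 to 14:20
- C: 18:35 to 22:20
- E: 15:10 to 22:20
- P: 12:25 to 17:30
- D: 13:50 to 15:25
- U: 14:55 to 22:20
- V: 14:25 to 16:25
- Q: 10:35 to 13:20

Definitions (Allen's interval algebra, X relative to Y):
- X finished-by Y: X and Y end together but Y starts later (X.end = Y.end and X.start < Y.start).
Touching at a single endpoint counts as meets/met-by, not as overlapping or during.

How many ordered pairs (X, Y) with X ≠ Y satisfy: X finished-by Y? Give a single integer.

Checking all 56 ordered pairs for relation 'finished-by'; matching pairs in alphabetical order:
(E, C): E finished-by C ✓
(U, C): U finished-by C ✓
(U, E): U finished-by E ✓
Count: 3.

3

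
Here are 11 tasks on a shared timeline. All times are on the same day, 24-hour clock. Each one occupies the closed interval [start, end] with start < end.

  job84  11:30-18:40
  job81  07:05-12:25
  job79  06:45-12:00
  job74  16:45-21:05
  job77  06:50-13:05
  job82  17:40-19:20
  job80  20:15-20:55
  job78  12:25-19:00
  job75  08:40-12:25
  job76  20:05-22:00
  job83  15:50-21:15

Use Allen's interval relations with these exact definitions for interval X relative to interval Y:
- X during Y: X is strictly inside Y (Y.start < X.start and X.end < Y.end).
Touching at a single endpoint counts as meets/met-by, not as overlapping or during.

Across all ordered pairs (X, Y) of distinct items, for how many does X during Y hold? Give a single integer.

8

Checking all 110 ordered pairs for relation 'during'; matching pairs in alphabetical order:
(job74, job83): job74 during job83 ✓
(job75, job77): job75 during job77 ✓
(job80, job74): job80 during job74 ✓
(job80, job76): job80 during job76 ✓
(job80, job83): job80 during job83 ✓
(job81, job77): job81 during job77 ✓
(job82, job74): job82 during job74 ✓
(job82, job83): job82 during job83 ✓
Count: 8.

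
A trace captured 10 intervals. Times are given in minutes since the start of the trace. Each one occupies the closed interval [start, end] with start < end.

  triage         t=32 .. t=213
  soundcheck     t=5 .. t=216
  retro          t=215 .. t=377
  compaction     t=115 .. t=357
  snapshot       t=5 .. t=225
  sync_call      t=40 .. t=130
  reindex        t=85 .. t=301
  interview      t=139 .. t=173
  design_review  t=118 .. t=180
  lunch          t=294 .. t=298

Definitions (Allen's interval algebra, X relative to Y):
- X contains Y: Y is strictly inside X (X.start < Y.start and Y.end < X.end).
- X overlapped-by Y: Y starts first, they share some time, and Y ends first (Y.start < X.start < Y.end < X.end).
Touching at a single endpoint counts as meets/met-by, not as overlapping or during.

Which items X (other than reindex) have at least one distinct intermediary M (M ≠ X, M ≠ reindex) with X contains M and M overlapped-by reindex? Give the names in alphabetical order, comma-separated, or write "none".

Target reindex = [t=85, t=301].
Intermediaries M with M overlapped-by reindex: compaction, retro.
Via compaction — items with X contains compaction: none.
Via retro — items with X contains retro: none.
Union: none.

none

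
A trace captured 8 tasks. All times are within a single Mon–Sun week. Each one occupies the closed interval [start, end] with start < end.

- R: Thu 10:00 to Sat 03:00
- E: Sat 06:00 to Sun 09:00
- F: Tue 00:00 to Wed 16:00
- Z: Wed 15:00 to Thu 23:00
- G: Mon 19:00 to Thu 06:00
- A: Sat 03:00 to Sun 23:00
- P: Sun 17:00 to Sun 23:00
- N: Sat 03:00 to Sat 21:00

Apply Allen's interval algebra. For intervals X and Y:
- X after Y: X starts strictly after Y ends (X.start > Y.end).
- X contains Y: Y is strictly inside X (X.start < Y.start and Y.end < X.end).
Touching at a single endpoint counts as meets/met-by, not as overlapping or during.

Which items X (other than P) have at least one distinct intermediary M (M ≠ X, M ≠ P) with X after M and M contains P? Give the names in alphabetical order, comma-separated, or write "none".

Target P = [Sun 17:00, Sun 23:00].
Intermediaries M with M contains P: none.
Union: none.

none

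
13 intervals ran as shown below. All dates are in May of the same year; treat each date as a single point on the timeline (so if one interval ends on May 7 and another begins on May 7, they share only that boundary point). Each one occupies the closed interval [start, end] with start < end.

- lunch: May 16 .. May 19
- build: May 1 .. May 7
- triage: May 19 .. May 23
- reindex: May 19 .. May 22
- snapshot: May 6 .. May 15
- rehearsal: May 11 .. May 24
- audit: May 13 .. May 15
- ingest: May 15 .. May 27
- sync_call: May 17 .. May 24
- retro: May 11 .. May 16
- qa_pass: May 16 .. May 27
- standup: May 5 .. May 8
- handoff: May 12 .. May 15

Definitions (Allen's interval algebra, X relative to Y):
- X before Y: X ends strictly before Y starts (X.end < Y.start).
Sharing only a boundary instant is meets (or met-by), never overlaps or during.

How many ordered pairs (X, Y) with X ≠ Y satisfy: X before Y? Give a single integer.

Checking all 156 ordered pairs for relation 'before'; matching pairs in alphabetical order:
(audit, lunch): audit before lunch ✓
(audit, qa_pass): audit before qa_pass ✓
(audit, reindex): audit before reindex ✓
(audit, sync_call): audit before sync_call ✓
(audit, triage): audit before triage ✓
(build, audit): build before audit ✓
(build, handoff): build before handoff ✓
(build, ingest): build before ingest ✓
(build, lunch): build before lunch ✓
(build, qa_pass): build before qa_pass ✓
(build, rehearsal): build before rehearsal ✓
(build, reindex): build before reindex ✓
(build, retro): build before retro ✓
(build, sync_call): build before sync_call ✓
(build, triage): build before triage ✓
(handoff, lunch): handoff before lunch ✓
(handoff, qa_pass): handoff before qa_pass ✓
(handoff, reindex): handoff before reindex ✓
(handoff, sync_call): handoff before sync_call ✓
(handoff, triage): handoff before triage ✓
(retro, reindex): retro before reindex ✓
(retro, sync_call): retro before sync_call ✓
(retro, triage): retro before triage ✓
(snapshot, lunch): snapshot before lunch ✓
... plus 14 further pairs not listed.
Count: 38.

38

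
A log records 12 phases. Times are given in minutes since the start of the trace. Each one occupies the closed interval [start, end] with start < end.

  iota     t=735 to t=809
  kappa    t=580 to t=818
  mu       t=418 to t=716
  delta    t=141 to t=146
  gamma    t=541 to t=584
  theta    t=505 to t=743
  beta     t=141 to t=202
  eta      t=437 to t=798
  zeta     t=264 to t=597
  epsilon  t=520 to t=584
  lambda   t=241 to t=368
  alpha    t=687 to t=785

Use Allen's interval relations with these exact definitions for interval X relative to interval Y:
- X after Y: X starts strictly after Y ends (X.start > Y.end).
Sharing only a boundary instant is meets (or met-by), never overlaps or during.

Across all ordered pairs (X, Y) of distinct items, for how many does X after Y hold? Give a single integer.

Checking all 132 ordered pairs for relation 'after'; matching pairs in alphabetical order:
(alpha, beta): alpha after beta ✓
(alpha, delta): alpha after delta ✓
(alpha, epsilon): alpha after epsilon ✓
(alpha, gamma): alpha after gamma ✓
(alpha, lambda): alpha after lambda ✓
(alpha, zeta): alpha after zeta ✓
(epsilon, beta): epsilon after beta ✓
(epsilon, delta): epsilon after delta ✓
(epsilon, lambda): epsilon after lambda ✓
(eta, beta): eta after beta ✓
(eta, delta): eta after delta ✓
(eta, lambda): eta after lambda ✓
(gamma, beta): gamma after beta ✓
(gamma, delta): gamma after delta ✓
(gamma, lambda): gamma after lambda ✓
(iota, beta): iota after beta ✓
(iota, delta): iota after delta ✓
(iota, epsilon): iota after epsilon ✓
(iota, gamma): iota after gamma ✓
(iota, lambda): iota after lambda ✓
(iota, mu): iota after mu ✓
(iota, zeta): iota after zeta ✓
(kappa, beta): kappa after beta ✓
(kappa, delta): kappa after delta ✓
... plus 11 further pairs not listed.
Count: 35.

35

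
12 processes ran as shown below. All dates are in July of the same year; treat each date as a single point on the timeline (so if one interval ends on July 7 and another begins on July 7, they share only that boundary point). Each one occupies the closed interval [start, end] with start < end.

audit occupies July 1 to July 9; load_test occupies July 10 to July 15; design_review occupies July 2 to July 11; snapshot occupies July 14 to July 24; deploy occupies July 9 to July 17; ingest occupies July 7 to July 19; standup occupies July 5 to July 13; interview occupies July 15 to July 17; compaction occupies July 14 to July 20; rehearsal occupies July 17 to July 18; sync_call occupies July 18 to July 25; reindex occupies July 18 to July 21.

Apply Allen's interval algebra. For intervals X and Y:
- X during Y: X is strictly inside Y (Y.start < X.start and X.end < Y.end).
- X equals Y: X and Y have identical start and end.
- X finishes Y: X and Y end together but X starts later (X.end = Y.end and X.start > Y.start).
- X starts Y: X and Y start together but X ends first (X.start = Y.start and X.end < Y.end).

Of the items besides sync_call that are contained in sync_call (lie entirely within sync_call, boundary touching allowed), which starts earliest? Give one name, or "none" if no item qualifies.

Target sync_call = [July 18, July 25].
audit [July 1, July 9] → before → excluded.
compaction [July 14, July 20] → overlaps → excluded.
deploy [July 9, July 17] → before → excluded.
design_review [July 2, July 11] → before → excluded.
ingest [July 7, July 19] → overlaps → excluded.
interview [July 15, July 17] → before → excluded.
load_test [July 10, July 15] → before → excluded.
rehearsal [July 17, July 18] → meets → excluded.
reindex [July 18, July 21] → starts → candidate.
snapshot [July 14, July 24] → overlaps → excluded.
standup [July 5, July 13] → before → excluded.
Among candidates, earliest start is July 18 → reindex.

reindex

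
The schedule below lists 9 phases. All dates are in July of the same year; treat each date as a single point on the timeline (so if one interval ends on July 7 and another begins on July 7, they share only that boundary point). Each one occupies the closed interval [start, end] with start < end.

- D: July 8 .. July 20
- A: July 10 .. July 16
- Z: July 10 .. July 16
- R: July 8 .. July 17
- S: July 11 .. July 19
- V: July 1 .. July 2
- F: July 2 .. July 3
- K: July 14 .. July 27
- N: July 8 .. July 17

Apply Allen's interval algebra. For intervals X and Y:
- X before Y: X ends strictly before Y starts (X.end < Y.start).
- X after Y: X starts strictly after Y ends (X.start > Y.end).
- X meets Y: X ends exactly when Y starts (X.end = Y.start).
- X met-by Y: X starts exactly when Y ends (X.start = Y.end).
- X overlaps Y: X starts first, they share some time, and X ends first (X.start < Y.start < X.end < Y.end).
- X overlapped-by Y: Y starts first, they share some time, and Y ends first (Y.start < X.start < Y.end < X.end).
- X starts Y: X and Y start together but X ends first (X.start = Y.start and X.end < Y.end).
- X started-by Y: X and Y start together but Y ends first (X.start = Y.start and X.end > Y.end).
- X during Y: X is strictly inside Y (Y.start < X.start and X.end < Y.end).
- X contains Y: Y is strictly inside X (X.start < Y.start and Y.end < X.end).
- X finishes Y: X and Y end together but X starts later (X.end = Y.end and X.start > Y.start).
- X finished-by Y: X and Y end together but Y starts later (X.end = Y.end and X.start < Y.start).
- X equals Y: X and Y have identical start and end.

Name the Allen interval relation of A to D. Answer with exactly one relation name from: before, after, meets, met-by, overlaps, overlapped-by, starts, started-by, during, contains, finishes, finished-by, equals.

during

A = [July 10, July 16]; D = [July 8, July 20].
Compare endpoints: A.start > D.start, A.start < D.end, A.end > D.start, A.end < D.end.
That pattern is 'during'.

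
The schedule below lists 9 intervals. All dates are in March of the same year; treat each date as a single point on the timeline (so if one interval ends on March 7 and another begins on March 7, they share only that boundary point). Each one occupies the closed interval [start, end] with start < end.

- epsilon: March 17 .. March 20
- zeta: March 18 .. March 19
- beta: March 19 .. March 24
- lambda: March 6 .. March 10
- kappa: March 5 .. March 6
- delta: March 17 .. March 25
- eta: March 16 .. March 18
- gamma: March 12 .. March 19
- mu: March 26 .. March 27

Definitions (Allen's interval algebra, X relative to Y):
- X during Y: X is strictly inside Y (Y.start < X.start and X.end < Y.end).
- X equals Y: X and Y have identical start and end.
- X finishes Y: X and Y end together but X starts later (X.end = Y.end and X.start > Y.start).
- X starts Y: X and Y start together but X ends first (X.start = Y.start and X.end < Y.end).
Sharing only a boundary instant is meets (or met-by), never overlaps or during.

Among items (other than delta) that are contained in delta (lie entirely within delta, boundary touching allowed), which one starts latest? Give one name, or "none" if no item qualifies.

beta

Target delta = [March 17, March 25].
beta [March 19, March 24] → during → candidate.
epsilon [March 17, March 20] → starts → candidate.
eta [March 16, March 18] → overlaps → excluded.
gamma [March 12, March 19] → overlaps → excluded.
kappa [March 5, March 6] → before → excluded.
lambda [March 6, March 10] → before → excluded.
mu [March 26, March 27] → after → excluded.
zeta [March 18, March 19] → during → candidate.
Among candidates, latest start is March 19 → beta.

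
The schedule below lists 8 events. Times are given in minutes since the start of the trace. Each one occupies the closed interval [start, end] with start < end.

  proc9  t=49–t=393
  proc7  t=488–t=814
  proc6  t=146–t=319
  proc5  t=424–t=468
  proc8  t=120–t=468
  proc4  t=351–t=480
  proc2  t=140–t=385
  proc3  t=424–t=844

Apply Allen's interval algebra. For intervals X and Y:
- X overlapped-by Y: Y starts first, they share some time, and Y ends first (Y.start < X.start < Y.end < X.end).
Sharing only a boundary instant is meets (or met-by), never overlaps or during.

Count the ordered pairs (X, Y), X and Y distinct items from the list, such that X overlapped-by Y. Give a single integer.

6

Checking all 56 ordered pairs for relation 'overlapped-by'; matching pairs in alphabetical order:
(proc3, proc4): proc3 overlapped-by proc4 ✓
(proc3, proc8): proc3 overlapped-by proc8 ✓
(proc4, proc2): proc4 overlapped-by proc2 ✓
(proc4, proc8): proc4 overlapped-by proc8 ✓
(proc4, proc9): proc4 overlapped-by proc9 ✓
(proc8, proc9): proc8 overlapped-by proc9 ✓
Count: 6.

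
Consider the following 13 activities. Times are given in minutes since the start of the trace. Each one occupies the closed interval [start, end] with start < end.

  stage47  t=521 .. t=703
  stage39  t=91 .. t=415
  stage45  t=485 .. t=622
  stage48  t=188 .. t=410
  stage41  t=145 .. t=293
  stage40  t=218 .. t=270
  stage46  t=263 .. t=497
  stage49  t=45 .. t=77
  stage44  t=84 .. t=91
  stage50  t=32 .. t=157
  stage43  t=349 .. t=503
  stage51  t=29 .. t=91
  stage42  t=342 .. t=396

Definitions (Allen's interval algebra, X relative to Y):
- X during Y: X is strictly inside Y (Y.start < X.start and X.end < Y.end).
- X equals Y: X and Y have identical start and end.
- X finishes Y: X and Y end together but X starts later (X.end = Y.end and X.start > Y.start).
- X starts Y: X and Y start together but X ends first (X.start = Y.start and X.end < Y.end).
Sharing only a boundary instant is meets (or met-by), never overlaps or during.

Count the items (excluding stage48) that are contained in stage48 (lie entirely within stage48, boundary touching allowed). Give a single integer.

2

Target stage48 = [t=188, t=410].
stage39 [t=91, t=415] → contains → no.
stage40 [t=218, t=270] → during → counts.
stage41 [t=145, t=293] → overlaps → no.
stage42 [t=342, t=396] → during → counts.
stage43 [t=349, t=503] → overlapped-by → no.
stage44 [t=84, t=91] → before → no.
stage45 [t=485, t=622] → after → no.
stage46 [t=263, t=497] → overlapped-by → no.
stage47 [t=521, t=703] → after → no.
stage49 [t=45, t=77] → before → no.
stage50 [t=32, t=157] → before → no.
stage51 [t=29, t=91] → before → no.
Total: 2.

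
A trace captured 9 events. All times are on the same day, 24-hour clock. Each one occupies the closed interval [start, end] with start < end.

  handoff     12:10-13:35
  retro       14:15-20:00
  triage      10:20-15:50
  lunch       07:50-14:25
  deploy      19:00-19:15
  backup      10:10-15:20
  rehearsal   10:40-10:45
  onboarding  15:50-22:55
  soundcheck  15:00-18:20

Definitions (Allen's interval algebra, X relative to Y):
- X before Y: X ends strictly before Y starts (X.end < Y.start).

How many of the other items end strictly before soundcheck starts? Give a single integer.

Target soundcheck = [15:00, 18:20].
backup [10:10, 15:20] → overlaps → no.
deploy [19:00, 19:15] → after → no.
handoff [12:10, 13:35] → before → counts.
lunch [07:50, 14:25] → before → counts.
onboarding [15:50, 22:55] → overlapped-by → no.
rehearsal [10:40, 10:45] → before → counts.
retro [14:15, 20:00] → contains → no.
triage [10:20, 15:50] → overlaps → no.
Total: 3.

3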